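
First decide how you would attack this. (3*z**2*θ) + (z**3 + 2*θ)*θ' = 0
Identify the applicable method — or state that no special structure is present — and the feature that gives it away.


Diagnosis: the exact-equation method — because the two cross partials coincide, the form is conservative as written — recover its potential in (z, θ).


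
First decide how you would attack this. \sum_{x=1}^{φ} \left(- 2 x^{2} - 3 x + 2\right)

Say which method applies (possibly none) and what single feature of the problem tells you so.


Method: no special technique — constant-multiple powers of x with no cancellation partners and no common ratio — use the standard power-sum formulas.


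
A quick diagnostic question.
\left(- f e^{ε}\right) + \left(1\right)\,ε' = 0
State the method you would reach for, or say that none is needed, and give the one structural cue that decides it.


Best approach: separation of variables — a product of single-variable factors, f and e^{ε} — the textbook separable form.


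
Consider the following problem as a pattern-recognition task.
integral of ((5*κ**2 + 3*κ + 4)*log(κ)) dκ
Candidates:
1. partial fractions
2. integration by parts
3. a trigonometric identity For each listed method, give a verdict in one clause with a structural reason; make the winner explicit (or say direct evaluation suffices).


Diagnosis: integration by parts — log(κ) is the classic u in parts — its derivative is a plain reciprocal while 5*κ**2 + 3*κ + 4 absorbs the dv role.
- partial fractions: the expression is not a ratio of polynomials that decomposes further.
- integration by parts: yes, a natural case for it.
- a trigonometric identity — with no trigonometric functions present, identity rewriting has no target.


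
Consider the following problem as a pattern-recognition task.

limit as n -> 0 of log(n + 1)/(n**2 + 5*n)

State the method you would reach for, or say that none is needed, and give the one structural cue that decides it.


Best approach: l'Hôpital's rule (0/0) — both numerator and denominator vanish at 0: the genuine 0/0 indeterminate that l'Hôpital exists for. The standard small-argument limits would also carry it; the rule is the systematic route.


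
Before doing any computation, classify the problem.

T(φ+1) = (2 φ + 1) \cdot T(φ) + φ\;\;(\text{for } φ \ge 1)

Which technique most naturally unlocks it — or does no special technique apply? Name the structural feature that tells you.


Verdict: a summation factor — because the multiplier 2 φ + 1 is index-dependent, divide through by its running product and sum the resulting differences.


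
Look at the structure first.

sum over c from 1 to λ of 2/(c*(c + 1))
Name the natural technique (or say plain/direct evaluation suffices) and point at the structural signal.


Diagnosis: telescoping — 2/(c*(c + 1)) hides a difference of shifted reciprocals — decompose it and the middle of the sum vanishes.


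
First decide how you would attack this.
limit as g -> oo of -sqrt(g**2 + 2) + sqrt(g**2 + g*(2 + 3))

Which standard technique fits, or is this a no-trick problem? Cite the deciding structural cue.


Best approach: conjugate multiplication — an infinity-minus-infinity difference with a surviving radical — multiply by the conjugate to cancel the divergence.


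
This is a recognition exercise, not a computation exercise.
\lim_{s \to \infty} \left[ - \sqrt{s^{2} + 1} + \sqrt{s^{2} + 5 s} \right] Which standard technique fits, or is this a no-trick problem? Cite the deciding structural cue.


Method: conjugate multiplication — divergence minus divergence hides a finite answer — expose it by pairing \sqrt{s^{2} + 5 s} - \sqrt{s^{2} + 1} with its conjugate.


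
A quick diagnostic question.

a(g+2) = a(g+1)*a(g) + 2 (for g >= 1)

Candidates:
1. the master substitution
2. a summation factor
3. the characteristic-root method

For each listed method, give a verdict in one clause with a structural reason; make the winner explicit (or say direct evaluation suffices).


Best approach: no special technique — each new value is a nonlinear function of earlier ones — scaling arguments and superposition both fail.
- the master substitution: the recursive argument is a shift of the index, not a fixed fraction of it.
- a summation factor — no summation factor applies — the rule is not linear in the sequence values.
- the characteristic-root method — the recursion is nonlinear in the sequence values, so no linear-modes ansatz applies.


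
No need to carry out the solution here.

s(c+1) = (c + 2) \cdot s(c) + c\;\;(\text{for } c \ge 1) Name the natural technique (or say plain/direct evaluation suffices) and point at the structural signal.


Best approach: a summation factor — the coefficient c + 2 drifts with the index, so no fixed root exists; normalizing by the cumulative product telescopes it.


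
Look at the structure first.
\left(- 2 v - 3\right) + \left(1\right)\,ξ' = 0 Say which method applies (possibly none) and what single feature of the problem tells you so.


Diagnosis: no special technique — the slope is a pure function of v; integrate both sides and be done.


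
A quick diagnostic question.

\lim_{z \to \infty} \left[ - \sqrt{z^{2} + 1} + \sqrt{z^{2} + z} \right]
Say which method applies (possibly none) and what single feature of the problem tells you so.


Diagnosis: conjugate multiplication — an infinity-minus-infinity difference with a surviving radical — multiply by the conjugate to cancel the divergence.


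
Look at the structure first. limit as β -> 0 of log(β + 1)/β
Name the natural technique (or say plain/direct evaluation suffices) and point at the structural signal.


Method: l'Hôpital's rule (0/0) — plug in 0: top and bottom both hit zero, so differentiate each and retry. A first-order expansion at the point is an equally standard path; the rule packages it.


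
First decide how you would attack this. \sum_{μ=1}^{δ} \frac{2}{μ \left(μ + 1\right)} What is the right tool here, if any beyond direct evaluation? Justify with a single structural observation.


Technique: telescoping — poles of \frac{2}{μ \left(μ + 1\right)} differ by an integer, the telltale of a telescoping partial-fraction sum.


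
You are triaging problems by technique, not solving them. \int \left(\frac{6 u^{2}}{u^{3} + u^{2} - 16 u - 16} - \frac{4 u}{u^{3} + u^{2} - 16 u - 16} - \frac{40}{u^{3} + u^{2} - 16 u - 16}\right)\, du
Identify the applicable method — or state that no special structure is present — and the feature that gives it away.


Best approach: partial fractions — break u^{3} + u^{2} - 16 u - 16 into its roots and the integral splits into logarithm-sized bites.


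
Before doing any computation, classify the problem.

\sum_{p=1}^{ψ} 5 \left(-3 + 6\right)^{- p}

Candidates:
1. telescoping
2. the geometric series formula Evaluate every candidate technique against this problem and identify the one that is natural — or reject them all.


Verdict: the geometric series formula — consecutive terms stand in a fixed index-free ratio — the geometric sum formula closes it.
- telescoping: as presented, consecutive terms share no shifted copy to cancel against — no rewrite is on display to change that.
- the geometric series formula — applies; the problem has the shape this method handles.


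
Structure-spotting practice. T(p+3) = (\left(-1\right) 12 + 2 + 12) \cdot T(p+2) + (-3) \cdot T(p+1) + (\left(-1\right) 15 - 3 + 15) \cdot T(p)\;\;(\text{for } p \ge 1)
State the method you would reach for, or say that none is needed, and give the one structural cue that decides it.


Verdict: the characteristic-root method — the recurrence is linear and homogeneous with constant coefficients, so the ansatz r^p turns it into a polynomial equation for r.


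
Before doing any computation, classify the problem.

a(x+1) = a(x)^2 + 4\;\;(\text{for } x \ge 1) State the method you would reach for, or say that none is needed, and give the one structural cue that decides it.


Technique: no special technique — the new term depends nonlinearly on the old ones, which disqualifies every superposition-based technique.


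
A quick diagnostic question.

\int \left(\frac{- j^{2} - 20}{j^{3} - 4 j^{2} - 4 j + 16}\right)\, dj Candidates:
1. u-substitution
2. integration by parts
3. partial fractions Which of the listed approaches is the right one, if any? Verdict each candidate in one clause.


Method: partial fractions — the denominator j^{3} - 4 j^{2} - 4 j + 16 factors, so the quotient decomposes into elementary partial fractions term by term.
- u-substitution: no subexpression of the integrand serves as a whole-integral substitution inner — individual terms may offer their own, but none carries its derivative as a factor of the full integrand; a working change of variable would have to be constructed from outside the expression.
- integration by parts: there is no nonconstant-polynomial-times-kernel split with an exp, sine, cosine (degree-1 argument), or logarithm partner.
- partial fractions: a fit — the right tool for this form.


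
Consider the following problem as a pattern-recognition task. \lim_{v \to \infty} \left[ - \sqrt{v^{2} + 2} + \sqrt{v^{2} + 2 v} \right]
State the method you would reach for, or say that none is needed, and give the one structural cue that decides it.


Best approach: conjugate multiplication — \sqrt{v^{2} + 2 v} and \sqrt{v^{2} + 2} both blow up, but their difference is tame once the conjugate rationalizes it.


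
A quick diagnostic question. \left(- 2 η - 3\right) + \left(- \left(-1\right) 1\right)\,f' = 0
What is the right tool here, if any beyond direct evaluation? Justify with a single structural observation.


Diagnosis: no special technique — the slope is a pure function of η; integrate both sides and be done.


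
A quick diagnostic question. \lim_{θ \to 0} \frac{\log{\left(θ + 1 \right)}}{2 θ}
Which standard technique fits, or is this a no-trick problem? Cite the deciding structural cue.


Verdict: l'Hôpital's rule (0/0) — both numerator and denominator vanish at 0: the genuine 0/0 indeterminate that l'Hôpital exists for. One could equally expand both pieces locally and compare leading terms; the rule does that in one stroke.


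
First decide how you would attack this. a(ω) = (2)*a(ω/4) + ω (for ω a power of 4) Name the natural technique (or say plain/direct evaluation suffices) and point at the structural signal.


Method: the master substitution — the argument shrinks by the factor 4, so measure the index on a logarithmic scale and the recursion becomes a shift.


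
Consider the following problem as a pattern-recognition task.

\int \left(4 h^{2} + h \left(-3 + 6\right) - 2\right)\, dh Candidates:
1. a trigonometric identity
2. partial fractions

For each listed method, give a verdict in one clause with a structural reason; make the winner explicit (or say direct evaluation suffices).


Verdict: no special technique — a term-by-term power-rule job in h; no substitution or rearrangement earns its keep here.
- a trigonometric identity: there is no trigonometric structure at all — the integrand carries no sine or cosine to rewrite.
- partial fractions — the expression is not a ratio of polynomials that decomposes further.


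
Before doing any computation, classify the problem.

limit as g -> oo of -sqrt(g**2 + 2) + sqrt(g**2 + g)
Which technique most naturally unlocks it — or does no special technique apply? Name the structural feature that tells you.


Method: conjugate multiplication — an infinity-minus-infinity difference with a surviving radical — multiply by the conjugate to cancel the divergence.


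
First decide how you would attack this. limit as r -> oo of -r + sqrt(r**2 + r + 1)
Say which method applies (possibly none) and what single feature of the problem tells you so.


Diagnosis: conjugate multiplication — neither sqrt(r**2 + r + 1) nor r converges alone, so rewrite their difference as a conjugate-rationalized quotient first.


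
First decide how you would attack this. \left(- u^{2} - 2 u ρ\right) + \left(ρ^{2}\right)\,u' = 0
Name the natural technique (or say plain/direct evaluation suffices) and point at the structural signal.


Best approach: the homogeneous substitution — scaling ρ and u together leaves the slope fixed — it depends only on u/ρ, so substitute the ratio. A Bernoulli substitution is a fair alternative on this equation directly; the homogeneous reading takes it as given.


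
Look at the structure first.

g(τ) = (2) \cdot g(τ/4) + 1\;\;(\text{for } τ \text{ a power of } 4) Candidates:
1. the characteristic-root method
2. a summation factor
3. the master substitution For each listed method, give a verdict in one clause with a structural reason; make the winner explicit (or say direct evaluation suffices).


Verdict: the master substitution — treat m = log base 4 of τ as the new clock: one recursion step advances m by one while τ scales by 4.
- the characteristic-root method: a divided-index call is not the fixed-shift linear shape that characteristic roots solve.
- a summation factor: a divided-index call is outside the fixed-shift first-order family a summation factor normalizes.
- the master substitution — yes, a natural case for it.


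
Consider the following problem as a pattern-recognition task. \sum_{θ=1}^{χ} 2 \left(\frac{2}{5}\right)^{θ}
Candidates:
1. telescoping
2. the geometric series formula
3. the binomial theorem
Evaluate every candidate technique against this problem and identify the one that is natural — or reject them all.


Best approach: the geometric series formula — the ratio of consecutive terms is the constant \frac{2}{5}, independent of the index — a geometric sum.
- telescoping — neither a shifted-difference shape nor integer-spaced poles are present.
- the geometric series formula: applies; the problem has the shape this method handles.
- the binomial theorem: no binomial coefficients pair up with complementary powers here.


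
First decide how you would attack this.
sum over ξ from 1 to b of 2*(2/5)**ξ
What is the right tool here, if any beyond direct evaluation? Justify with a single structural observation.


Diagnosis: the geometric series formula — each term is 2/5 times the previous one, so the geometric-series formula applies directly.


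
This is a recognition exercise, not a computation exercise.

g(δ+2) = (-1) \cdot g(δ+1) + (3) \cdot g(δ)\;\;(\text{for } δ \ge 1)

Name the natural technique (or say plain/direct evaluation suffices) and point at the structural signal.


Technique: the characteristic-root method — this is the constant-coefficient homogeneous case — the whole solution in δ reduces to a polynomial's roots.


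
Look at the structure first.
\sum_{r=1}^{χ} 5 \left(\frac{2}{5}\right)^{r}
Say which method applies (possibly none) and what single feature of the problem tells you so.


Technique: the geometric series formula — each summand is the previous one scaled by \frac{2}{5}; that constant multiplier is itself the geometric structure.


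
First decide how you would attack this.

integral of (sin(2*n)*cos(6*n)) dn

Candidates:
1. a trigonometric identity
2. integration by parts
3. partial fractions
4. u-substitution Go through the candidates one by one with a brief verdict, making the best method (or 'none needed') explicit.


Method: a trigonometric identity — distinct frequencies under one product (sin(2*n)*cos(6*n)): the product-to-sum identity is the systematic route to an integrable form.
- a trigonometric identity: applies; the problem has the shape this method handles.
- integration by parts: not the fit here: there is no polynomial factor to ladder down — parts can still close the trigonometric product by recursion, though the identity rewrite is the direct route.
- partial fractions — there is no rational-function structure to decompose.
- u-substitution: no subexpression of the integrand pairs with its own derivative as a factor — individual terms may offer their own substitutions, but any change of variable covering the whole integral would have to be constructed from outside the expression.


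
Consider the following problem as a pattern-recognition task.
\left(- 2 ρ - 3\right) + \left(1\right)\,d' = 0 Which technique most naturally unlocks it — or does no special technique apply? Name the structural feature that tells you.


Technique: no special technique — with d absent the equation is not coupled at all: direct integration in ρ.


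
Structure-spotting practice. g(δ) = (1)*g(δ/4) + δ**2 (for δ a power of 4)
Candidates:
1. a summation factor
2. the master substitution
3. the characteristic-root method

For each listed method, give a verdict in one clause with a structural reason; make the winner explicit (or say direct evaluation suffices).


Diagnosis: the master substitution — the recursive call is at index δ/4 rather than a shift, a divide-and-conquer shape — substituting δ = 4^m linearizes it.
- a summation factor — the recursion divides its index rather than shifting it — there is no previous-term chain for a summation factor to telescope.
- the master substitution: applicable, and directly so.
- the characteristic-root method — a divided-index call is not the fixed-shift linear shape that characteristic roots solve.


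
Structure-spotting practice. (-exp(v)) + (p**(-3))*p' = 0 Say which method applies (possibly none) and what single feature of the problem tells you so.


Best approach: separation of variables — all dependence on the two variables factors apart, the defining separable shape. An exactness check succeeds on this form as well — separation and the potential function arrive at the same answer, separation more directly.


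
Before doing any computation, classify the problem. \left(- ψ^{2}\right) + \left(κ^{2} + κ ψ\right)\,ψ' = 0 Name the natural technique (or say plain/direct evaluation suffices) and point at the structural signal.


Technique: the homogeneous substitution — the slope is degree-zero homogeneous: the ratio substitution v = ψ/κ collapses it. A Bernoulli substitution after rearrangement (possibly exchanging dependent and independent variable) is a fair alternative; the homogeneous route works on the equation as it stands.


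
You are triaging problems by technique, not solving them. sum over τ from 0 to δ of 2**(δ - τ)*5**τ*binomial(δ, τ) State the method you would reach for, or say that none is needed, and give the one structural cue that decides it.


Verdict: the binomial theorem — binomial coefficients against complementary powers of 5 and 2: recognize the binomial expansion and resum.


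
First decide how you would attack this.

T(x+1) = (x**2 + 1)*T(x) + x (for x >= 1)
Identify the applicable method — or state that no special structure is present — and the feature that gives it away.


Best approach: a summation factor — it is first-order linear but the coefficient x**2 + 1 depends on the index, so multiply through by a summation factor to telescope it.


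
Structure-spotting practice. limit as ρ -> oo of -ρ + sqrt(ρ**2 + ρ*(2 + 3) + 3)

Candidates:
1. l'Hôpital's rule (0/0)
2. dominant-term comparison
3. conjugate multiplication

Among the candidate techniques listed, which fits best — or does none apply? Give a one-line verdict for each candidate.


Method: conjugate multiplication — turning the difference into a conjugate-rationalized ratio makes the limit readable.
- l'Hôpital's rule (0/0) — the expression is a difference driving to ∞ − ∞, not a 0/0 quotient — there is no ratio for the rule to differentiate.
- dominant-term comparison — this limit is not decided by comparing leading-term growth at infinity.
- conjugate multiplication — applies; the problem has the shape this method handles.


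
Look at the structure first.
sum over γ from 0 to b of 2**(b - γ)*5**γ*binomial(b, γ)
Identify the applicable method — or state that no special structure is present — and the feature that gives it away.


Best approach: the binomial theorem — terms weighting binomial(b, γ) against matched powers of 5 and 2 reassemble into (5 + 2)^b by the binomial theorem.


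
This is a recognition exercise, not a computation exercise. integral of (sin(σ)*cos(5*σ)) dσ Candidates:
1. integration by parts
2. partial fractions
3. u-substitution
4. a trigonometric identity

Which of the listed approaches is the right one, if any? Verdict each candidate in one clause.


Best approach: a trigonometric identity — mixed-frequency products such as sin(σ)*cos(5*σ) are designed for the product-to-sum formula.
- integration by parts: not the natural route: no polynomial-kernel product appears — a recursive parts reduction of the trigonometric product exists, but the identity rewrite is direct.
- partial fractions — the expression is not a ratio of polynomials that decomposes further.
- u-substitution: no subexpression of the integrand pairs with its own derivative as a factor — individual terms may offer their own substitutions, but any change of variable covering the whole integral would have to be constructed from outside the expression.
- a trigonometric identity — yes — fits the structure here.


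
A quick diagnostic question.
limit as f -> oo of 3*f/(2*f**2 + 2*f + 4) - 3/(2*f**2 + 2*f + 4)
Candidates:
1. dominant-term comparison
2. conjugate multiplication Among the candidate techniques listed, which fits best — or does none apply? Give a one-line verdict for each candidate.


Verdict: dominant-term comparison — growth-rate triage: the leading powers of f decide the limit, everything else is noise.
- dominant-term comparison: applicable, and directly so.
- conjugate multiplication: there are no radicals in tension whose conjugate would simplify matters.


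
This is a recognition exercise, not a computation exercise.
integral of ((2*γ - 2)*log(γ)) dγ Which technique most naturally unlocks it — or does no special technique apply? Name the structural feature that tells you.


Diagnosis: integration by parts — the presence of log(γ) against a polynomial factor is the standard differentiate-the-log setup.


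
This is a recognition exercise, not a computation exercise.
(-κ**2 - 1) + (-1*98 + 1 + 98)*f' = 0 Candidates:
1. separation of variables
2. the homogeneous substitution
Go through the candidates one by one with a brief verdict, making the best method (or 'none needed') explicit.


Technique: no special technique — with f absent the equation is not coupled at all: direct integration in κ.
- separation of variables: separation is only trivially available — with the unknown absent from the slope this is a direct integration, not a separation problem.
- the homogeneous substitution — the slope does not depend on the ratio of the variables alone.


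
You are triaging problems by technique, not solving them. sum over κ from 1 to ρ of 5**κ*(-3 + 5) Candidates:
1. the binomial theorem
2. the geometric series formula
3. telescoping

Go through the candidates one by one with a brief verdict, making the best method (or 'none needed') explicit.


Method: the geometric series formula — term-over-term division gives 5 every time — index-free ratio, geometric sum formula applies.
- the binomial theorem: the terms lack the binomial-coefficient-weighted complementary-power pattern of an expansion.
- the geometric series formula — applicable, and directly so.
- telescoping: the terms as presented offer no neighboring cancellation — a telescoping rewrite may exist, but the displayed structure does not hand one over.


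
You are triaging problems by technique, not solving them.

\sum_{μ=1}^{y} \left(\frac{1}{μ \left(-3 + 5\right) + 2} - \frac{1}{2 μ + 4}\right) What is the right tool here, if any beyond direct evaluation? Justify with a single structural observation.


Best approach: telescoping — the summand is built as \frac{1}{μ \left(-3 + 5\right) + 2} minus its own successor — adjacent terms annihilate down the line.


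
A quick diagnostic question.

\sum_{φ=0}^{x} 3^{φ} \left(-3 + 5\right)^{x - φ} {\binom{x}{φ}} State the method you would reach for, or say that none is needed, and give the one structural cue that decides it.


Verdict: the binomial theorem — terms weighting {\binom{x}{φ}} against matched powers of 3 and (-3 + 5) reassemble into (3 + (-3 + 5))^x by the binomial theorem.


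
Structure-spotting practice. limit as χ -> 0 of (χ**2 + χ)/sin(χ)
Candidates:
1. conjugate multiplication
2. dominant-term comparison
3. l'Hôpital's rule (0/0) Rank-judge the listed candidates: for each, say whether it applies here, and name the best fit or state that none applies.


Verdict: l'Hôpital's rule (0/0) — the 0/0 form at 0 is the signature situation for l'Hôpital's rule. One could equally expand both pieces locally and compare leading terms; the rule does that in one stroke.
- conjugate multiplication: no difference of divergent radicals appears, so rationalizing has nothing to cancel.
- dominant-term comparison — leading-power comparison does not apply to this form.
- l'Hôpital's rule (0/0) — yes, a natural case for it.


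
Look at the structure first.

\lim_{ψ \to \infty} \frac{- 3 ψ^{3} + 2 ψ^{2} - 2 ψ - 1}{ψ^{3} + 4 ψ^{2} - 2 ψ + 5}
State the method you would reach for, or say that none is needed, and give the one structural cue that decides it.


Best approach: dominant-term comparison — growth-rate triage: the leading powers of ψ decide the limit, everything else is noise. Differentiating the expression as a single quotient would eventually settle it as well; matching dominant growth settles it immediately.


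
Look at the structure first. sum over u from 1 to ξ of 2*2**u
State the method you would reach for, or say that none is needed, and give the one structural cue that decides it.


Verdict: the geometric series formula — the ratio of consecutive terms is the constant 2, independent of the index — a geometric sum.


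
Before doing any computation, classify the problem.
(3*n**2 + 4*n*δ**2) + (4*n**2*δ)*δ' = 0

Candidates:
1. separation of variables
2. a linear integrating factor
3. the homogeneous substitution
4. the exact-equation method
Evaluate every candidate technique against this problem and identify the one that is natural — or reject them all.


Verdict: the exact-equation method — the compatibility test passes: the δ-derivative of 3*n**2 + 4*n*δ**2 matches the n-derivative of 4*n**2*δ, so integrate a potential.
- separation of variables: no algebra isolates the independent variable on one side and the unknown on the other.
- a linear integrating factor: a nonlinear term in the unknown puts this outside the integrating-factor template.
- the homogeneous substitution — the slope changes under joint rescaling, failing the degree-zero test.
- the exact-equation method — yes — fits the structure here.


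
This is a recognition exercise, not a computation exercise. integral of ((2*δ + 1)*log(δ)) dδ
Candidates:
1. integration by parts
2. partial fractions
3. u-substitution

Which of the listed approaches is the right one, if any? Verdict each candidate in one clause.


Method: integration by parts — a polynomial next to log(δ): integrate the polynomial, differentiate the log, and the integral simplifies in one pass.
- integration by parts — applicable, and directly so.
- partial fractions: there is no rational-function structure to decompose.
- u-substitution: no subexpression of the integrand serves as a whole-integral substitution inner — individual terms may offer their own, but none carries its derivative as a factor of the full integrand; a working change of variable would have to be constructed from outside the expression.


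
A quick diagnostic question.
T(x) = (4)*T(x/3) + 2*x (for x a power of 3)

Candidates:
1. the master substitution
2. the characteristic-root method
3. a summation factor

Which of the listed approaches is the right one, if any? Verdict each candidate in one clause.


Best approach: the master substitution — a divide-and-conquer shape: argument x/3, so change variables with x = 3^m and solve the linear version.
- the master substitution — applicable, and directly so.
- the characteristic-root method: a divided-index call is not the fixed-shift linear shape that characteristic roots solve.
- a summation factor — a divided-index call is outside the fixed-shift first-order family a summation factor normalizes.


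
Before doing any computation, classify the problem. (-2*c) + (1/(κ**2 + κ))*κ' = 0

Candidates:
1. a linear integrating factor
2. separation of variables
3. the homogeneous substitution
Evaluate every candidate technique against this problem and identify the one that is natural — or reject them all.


Diagnosis: separation of variables — all dependence on the two variables factors apart, the defining separable shape. Rearranged, this also fits the Bernoulli template directly; separation reads the product structure as given.
- a linear integrating factor: a nonlinear term in the unknown puts this outside the integrating-factor template.
- separation of variables: applies; the problem has the shape this method handles.
- the homogeneous substitution: the slope changes under joint rescaling, failing the degree-zero test.


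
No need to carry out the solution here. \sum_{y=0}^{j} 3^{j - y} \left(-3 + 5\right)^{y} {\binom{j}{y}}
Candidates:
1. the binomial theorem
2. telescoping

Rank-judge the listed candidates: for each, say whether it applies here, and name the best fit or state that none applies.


Diagnosis: the binomial theorem — {\binom{j}{y}} weighting matched powers of (-3 + 5) and 3 is the expanded form of ((-3 + 5) + 3)^j — fold it back up.
- the binomial theorem: a fit — the right tool for this form.
- telescoping: the summand is not presented as a shifted difference — a telescoping rewrite may exist, but the displayed structure does not offer one.


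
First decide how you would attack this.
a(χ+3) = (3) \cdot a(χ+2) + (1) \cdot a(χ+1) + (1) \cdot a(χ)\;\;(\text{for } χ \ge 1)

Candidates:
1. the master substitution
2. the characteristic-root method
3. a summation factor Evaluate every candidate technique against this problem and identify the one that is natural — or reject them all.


Method: the characteristic-root method — the recurrence is linear and homogeneous with constant coefficients, so the ansatz r^χ turns it into a polynomial equation for r.
- the master substitution: the recursive argument is a shift of the index, not a fixed fraction of it.
- the characteristic-root method: applies; the problem has the shape this method handles.
- a summation factor: a summation factor telescopes one-step recursions; this one carries higher-order memory.


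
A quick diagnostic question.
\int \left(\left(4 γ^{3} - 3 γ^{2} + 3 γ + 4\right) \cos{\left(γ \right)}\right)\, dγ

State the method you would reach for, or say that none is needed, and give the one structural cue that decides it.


Verdict: integration by parts — differentiate 4 γ^{3} - 3 γ^{2} + 3 γ + 4, integrate \cos{\left(γ \right)}: each pass lowers the polynomial degree, so parts terminates.


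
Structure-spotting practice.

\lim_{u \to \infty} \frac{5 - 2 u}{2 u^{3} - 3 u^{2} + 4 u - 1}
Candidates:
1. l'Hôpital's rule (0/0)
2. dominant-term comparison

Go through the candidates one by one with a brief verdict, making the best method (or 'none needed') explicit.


Diagnosis: dominant-term comparison — divide through by the highest power of u; every lower-order term dies and the dominant terms decide the limit.
- l'Hôpital's rule (0/0) — as a single quotient the expression runs to ∞/∞ at the limit point — an at-infinity form of the rule would apply, though the leading-growth comparison is the direct reading.
- dominant-term comparison — applicable, and directly so.


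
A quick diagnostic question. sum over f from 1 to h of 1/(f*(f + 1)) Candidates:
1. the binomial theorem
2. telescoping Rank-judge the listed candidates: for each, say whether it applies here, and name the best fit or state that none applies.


Best approach: telescoping — 1/(f*(f + 1)) decomposes into shift-paired simple fractions; the series telescopes to finitely many boundary pieces.
- the binomial theorem: there is no pair of bases whose matched powers would reassemble into a single binomial power.
- telescoping — applicable, and directly so.


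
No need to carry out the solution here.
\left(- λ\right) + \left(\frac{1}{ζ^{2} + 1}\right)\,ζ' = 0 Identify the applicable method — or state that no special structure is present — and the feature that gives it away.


Diagnosis: separation of variables — the derivative equals a pure function of λ (namely λ) times a pure function of ζ (namely ζ^{2} + 1); divide and integrate each side. The equation is exact as it stands too — a potential function exists — though separation reads the split structure directly.


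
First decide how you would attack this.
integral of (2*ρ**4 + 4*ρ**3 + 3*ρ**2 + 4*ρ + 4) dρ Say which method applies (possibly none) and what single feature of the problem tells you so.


Technique: no special technique — the integrand is a sum of constant multiples of powers of ρ — integrate term by term.


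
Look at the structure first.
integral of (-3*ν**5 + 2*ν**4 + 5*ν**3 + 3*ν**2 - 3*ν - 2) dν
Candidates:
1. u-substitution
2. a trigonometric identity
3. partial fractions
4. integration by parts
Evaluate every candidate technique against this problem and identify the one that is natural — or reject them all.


Best approach: no special technique — every term is a constant multiple of a power of ν; term-wise power-rule integration needs no preliminary transformation.
- u-substitution: no substitution does more than relabel what direct integration already handles.
- a trigonometric identity: no sine or cosine appears, so there is nothing for a trigonometric identity to act on.
- partial fractions: the expression is not a ratio of polynomials that decomposes further.
- integration by parts: splitting off a factor buys nothing — the integrand integrates directly without parts.


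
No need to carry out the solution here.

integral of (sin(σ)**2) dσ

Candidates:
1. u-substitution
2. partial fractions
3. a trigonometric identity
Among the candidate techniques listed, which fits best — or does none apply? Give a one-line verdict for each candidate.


Best approach: a trigonometric identity — apply power reduction to sin(σ)**2; each application halves the trigonometric degree.
- u-substitution — no subexpression of the integrand serves as a whole-integral substitution inner — individual terms may offer their own, but none carries its derivative as a factor of the full integrand; a working change of variable would have to be constructed from outside the expression.
- partial fractions: there is no rational-function structure to decompose.
- a trigonometric identity — yes, a natural case for it.


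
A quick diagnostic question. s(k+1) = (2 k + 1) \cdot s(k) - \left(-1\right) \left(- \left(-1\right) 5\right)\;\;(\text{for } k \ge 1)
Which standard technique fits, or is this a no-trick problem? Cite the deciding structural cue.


Best approach: a summation factor — one step of memory with a weight 2 k + 1 that changes as the index grows — the summation-factor construction is built for this.


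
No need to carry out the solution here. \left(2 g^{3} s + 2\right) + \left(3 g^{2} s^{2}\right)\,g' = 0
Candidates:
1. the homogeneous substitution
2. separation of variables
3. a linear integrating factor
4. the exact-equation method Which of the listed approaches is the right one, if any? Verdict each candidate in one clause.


Method: the exact-equation method — the compatibility test passes: the g-derivative of 2 g^{3} s + 2 matches the s-derivative of 3 g^{2} s^{2}, so integrate a potential.
- the homogeneous substitution — the ratio substitution does not collapse this equation.
- separation of variables — the two dependences do not factor apart.
- a linear integrating factor — the unknown enters nonlinearly (through a power, a denominator, or a transcendental function), which the linear integrating-factor recipe cannot absorb as-is — any repair would come from a preliminary substitution, not the factor.
- the exact-equation method: a fit — the right tool for this form.


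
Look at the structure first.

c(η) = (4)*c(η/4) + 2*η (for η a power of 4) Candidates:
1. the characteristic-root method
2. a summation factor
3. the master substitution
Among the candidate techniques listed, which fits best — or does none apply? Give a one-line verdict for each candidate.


Technique: the master substitution — the argument shrinks by the factor 4, so measure the index on a logarithmic scale and the recursion becomes a shift.
- the characteristic-root method: a divided-index call is not the fixed-shift linear shape that characteristic roots solve.
- a summation factor: the recursion divides its index rather than shifting it — there is no previous-term chain for a summation factor to telescope.
- the master substitution — applies; the problem has the shape this method handles.


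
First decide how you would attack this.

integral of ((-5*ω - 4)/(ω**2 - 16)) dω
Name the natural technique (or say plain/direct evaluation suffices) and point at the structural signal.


Method: partial fractions — rational integrand, reducible denominator ω**2 - 16: decompose first, integrate second.


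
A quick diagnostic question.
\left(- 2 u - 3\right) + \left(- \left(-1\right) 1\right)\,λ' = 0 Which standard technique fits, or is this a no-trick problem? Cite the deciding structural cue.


Diagnosis: no special technique — solved for the derivative, λ never appears on the right — this is a direct integration in u, not a differential-equations problem at heart.


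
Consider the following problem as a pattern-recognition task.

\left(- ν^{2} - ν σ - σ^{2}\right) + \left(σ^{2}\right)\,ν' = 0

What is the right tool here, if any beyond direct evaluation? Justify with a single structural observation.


Diagnosis: the homogeneous substitution — the slope's numerator and denominator have matching total degree, so it depends only on ν/σ and the ratio substitution collapses it.


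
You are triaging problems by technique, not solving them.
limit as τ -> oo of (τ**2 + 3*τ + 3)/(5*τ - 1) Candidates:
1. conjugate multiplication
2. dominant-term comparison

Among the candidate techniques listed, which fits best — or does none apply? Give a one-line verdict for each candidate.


Method: dominant-term comparison — as τ grows, only the highest-degree terms matter — compare leading terms and read the limit off.
- conjugate multiplication: multiplying by a conjugate would not remove any indeterminacy here.
- dominant-term comparison — a fit — the right tool for this form.


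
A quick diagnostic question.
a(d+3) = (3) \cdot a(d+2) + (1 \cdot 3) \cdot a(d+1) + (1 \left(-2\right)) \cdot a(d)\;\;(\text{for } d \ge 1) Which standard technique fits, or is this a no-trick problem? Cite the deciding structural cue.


Best approach: the characteristic-root method — this is the constant-coefficient homogeneous case — the whole solution in d reduces to a polynomial's roots.


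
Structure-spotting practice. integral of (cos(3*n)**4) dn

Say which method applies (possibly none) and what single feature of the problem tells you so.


Method: a trigonometric identity — cos(3*n)**4 carries an even exponent — trade it for double-angle cosines before integrating.


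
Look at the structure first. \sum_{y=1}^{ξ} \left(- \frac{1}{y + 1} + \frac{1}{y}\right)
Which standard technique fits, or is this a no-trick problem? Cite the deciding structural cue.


Method: telescoping — spot the paired structure — each term adds \frac{1}{y} and subtracts its successor value, which the next term restores: the definition of a telescoping chain.
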